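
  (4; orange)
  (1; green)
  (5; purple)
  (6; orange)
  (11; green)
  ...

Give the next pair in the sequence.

First part goes 4, 1, 5, 6, 11 → 17 (each term is the sum of the two before it).
For the colour, repeats orange → green → purple: orange, green, purple, orange, green → purple.
Combining the parts gives (17; purple).

(17; purple)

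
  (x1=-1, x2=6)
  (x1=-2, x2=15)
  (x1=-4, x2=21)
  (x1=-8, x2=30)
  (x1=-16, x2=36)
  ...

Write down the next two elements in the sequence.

(x1=-32, x2=45), (x1=-64, x2=51)

X1: ×2 each step; -1, -2, -4, -8, -16 → -32 → -64.
X2: alternating steps +9, +6, +9, +6, …; 6, 15, 21, 30, 36 → 45 → 51.
Putting the parts together: (x1=-32, x2=45) and then (x1=-64, x2=51).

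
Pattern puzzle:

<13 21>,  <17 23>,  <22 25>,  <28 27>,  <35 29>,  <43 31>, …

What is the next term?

<52 33>

First entry: differences are 4, 5, 6, … (increasing by 1 each time); 13, 17, 22, 28, 35, 43 → 52.
Second entry: +2 each step, so 21, 23, 25, 27, 29, 31 → 33.
Putting it together: <52 33>.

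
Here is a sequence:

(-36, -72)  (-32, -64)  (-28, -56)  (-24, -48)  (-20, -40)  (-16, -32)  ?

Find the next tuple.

(-12, -24)

First part: +4 each step, so -36, -32, -28, -24, -20, -16 → -12.
Second part: always 2 × the first part, so -72, -64, -56, -48, -40, -32 → -24.
Combining the parts gives (-12, -24).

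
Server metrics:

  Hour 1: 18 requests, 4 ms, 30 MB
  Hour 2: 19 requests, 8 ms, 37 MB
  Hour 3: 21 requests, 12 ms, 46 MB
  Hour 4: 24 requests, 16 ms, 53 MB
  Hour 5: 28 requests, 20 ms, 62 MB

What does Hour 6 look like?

Requests goes 18, 19, 21, 24, 28 → 33 (differences are 1, 2, 3, … (increasing by 1 each time)).
Ms — +4 each step: 4, 8, 12, 16, 20 → 24.
MB: alternating steps +7, +9, +7, +9, …, so 30, 37, 46, 53, 62 → 69.
Combining the parts gives 33 requests, 24 ms, 69 MB.

33 requests, 24 ms, 69 MB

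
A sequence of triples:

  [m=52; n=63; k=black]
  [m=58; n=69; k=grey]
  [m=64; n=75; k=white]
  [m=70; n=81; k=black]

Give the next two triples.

M: +6 each step, so 52, 58, 64, 70 → 76 → 82.
N goes 63, 69, 75, 81 → 87 → 93 (always 11 more than the m).
K: black, grey, white, black → grey → white (repeats black → grey → white).
So the next two triples are [m=76; n=87; k=grey] and [m=82; n=93; k=white].

[m=76; n=87; k=grey], [m=82; n=93; k=white]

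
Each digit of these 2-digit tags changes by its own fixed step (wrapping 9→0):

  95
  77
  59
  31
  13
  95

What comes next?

First digit: −2 each step, mod 10, so 9, 7, 5, 3, 1, 9 → 7.
Second digit: +2 each step, mod 10, so 5, 7, 9, 1, 3, 5 → 7.
Putting it together: 77.

77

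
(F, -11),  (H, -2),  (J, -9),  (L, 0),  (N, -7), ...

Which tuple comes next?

(P, 2)

Letter: letters move forward 2 places in the alphabet, so F, H, J, L, N → P.
Second coordinate: alternating steps +9, −7, +9, −7, …, so -11, -2, -9, 0, -7 → 2.
So the next tuple is (P, 2).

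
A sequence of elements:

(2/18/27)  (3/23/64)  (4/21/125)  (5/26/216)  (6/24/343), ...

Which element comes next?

For the first part, +1 each step: 2, 3, 4, 5, 6 → 7.
Second part: alternating steps +5, −2, +5, −2, …; 18, 23, 21, 26, 24 → 29.
Third part: 27, 64, 125, 216, 343 → 512 (perfect cubes: 3³, 4³, 5³, …).
Putting it together: (7/29/512).

(7/29/512)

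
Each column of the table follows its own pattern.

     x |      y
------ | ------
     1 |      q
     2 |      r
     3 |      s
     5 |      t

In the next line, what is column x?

8

For the column x, each term is the sum of the two before it: 1, 2, 3, 5 → 8.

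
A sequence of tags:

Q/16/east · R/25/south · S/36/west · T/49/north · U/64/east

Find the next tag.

For the letter, letters move forward 1 place in the alphabet: Q, R, S, T, U → V.
Second component goes 16, 25, 36, 49, 64 → 81 (perfect squares: 4², 5², 6², …).
Direction — repeats east → south → west → north: east, south, west, north, east → south.
Combining the parts gives V/81/south.

V/81/south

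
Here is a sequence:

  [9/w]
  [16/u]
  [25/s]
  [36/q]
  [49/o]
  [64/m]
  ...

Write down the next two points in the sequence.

[81/k], [100/i]

First coordinate: perfect squares: 3², 4², 5², …, so 9, 16, 25, 36, 49, 64 → 81 → 100.
Letter — letters move back 2 places in the alphabet: w, u, s, q, o, m → k → i.
Putting the parts together: [81/k] and then [100/i].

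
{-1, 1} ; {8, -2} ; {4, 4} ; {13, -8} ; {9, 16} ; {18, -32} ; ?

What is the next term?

First entry: alternating steps +9, −4, +9, −4, …; -1, 8, 4, 13, 9, 18 → 14.
Second entry: ×(-2) each step, so 1, -2, 4, -8, 16, -32 → 64.
So the next term is {14, 64}.

{14, 64}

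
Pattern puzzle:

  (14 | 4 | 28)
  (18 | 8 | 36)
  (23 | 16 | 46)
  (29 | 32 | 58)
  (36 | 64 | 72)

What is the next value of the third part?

88

First part: differences are 4, 5, 6, … (increasing by 1 each time), so 14, 18, 23, 29, 36 → 44.
Second part: ×2 each step, so 4, 8, 16, 32, 64 → 128.
Third part: always 2 × the first part, so 28, 36, 46, 58, 72 → 88.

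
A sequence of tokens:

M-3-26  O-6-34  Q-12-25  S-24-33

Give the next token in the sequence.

Letter — letters move forward 2 places in the alphabet: M, O, Q, S → U.
Second component goes 3, 6, 12, 24 → 48 (×2 each step).
Third component: 26, 34, 25, 33 → 24 (alternating steps +8, −9, +8, −9, …).
Putting it together: U-48-24.

U-48-24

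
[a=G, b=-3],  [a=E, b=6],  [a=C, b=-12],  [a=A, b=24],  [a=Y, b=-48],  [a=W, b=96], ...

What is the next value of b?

B — ×(-2) each step: -3, 6, -12, 24, -48, 96 → -192.

-192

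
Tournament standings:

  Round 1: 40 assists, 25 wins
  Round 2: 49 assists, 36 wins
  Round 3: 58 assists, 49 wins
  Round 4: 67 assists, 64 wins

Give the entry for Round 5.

For the assists, +9 each step: 40, 49, 58, 67 → 76.
Wins: 25, 36, 49, 64 → 81 (perfect squares: 5², 6², 7², …).
Combining the parts gives 76 assists, 81 wins.

76 assists, 81 wins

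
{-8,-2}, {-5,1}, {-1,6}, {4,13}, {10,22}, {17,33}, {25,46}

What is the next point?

{34,61}

First component: -8, -5, -1, 4, 10, 17, 25 → 34 (differences are 3, 4, 5, … (increasing by 1 each time)).
For the second component, differences are 3, 5, 7, … (increasing by 2 each time): -2, 1, 6, 13, 22, 33, 46 → 61.
Putting it together: {34,61}.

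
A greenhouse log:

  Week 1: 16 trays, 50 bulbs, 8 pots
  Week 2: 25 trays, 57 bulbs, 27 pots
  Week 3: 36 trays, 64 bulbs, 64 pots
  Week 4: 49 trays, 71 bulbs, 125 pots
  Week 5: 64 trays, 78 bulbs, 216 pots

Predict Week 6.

For the trays, perfect squares: 4², 5², 6², …: 16, 25, 36, 49, 64 → 81.
Bulbs: +7 each step; 50, 57, 64, 71, 78 → 85.
Pots: 8, 27, 64, 125, 216 → 343 (perfect cubes: 2³, 3³, 4³, …).
Combining the parts gives 81 trays, 85 bulbs, 343 pots.

81 trays, 85 bulbs, 343 pots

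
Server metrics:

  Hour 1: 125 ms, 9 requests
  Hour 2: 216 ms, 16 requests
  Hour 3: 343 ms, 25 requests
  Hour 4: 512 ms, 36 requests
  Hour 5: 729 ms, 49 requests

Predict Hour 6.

1000 ms, 64 requests

Ms: 125, 216, 343, 512, 729 → 1000 (perfect cubes: 5³, 6³, 7³, …).
Requests — perfect squares: 3², 4², 5², …: 9, 16, 25, 36, 49 → 64.
Putting it together: 1000 ms, 64 requests.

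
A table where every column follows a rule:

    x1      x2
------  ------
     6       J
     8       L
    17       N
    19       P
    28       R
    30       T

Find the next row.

39  V

Column x1: alternating steps +2, +9, +2, +9, …, so 6, 8, 17, 19, 28, 30 → 39.
Column x2: J, L, N, P, R, T → V (letters move forward 2 places in the alphabet).
Combining the parts gives 39  V.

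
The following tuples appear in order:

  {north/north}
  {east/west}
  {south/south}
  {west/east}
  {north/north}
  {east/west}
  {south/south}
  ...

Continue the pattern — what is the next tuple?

First direction: repeats north → east → south → west, so north, east, south, west, north, east, south → west.
Second direction: repeats north → west → south → east, so north, west, south, east, north, west, south → east.
So the next tuple is {west/east}.

{west/east}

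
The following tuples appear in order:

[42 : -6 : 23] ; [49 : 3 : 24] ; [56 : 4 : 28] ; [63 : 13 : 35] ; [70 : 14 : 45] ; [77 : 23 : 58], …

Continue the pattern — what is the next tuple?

[84 : 24 : 74]

For the first component, +7 each step: 42, 49, 56, 63, 70, 77 → 84.
Second component: -6, 3, 4, 13, 14, 23 → 24 (alternating steps +9, +1, +9, +1, …).
Third component goes 23, 24, 28, 35, 45, 58 → 74 (differences are 1, 4, 7, … (increasing by 3 each time)).
So the next tuple is [84 : 24 : 74].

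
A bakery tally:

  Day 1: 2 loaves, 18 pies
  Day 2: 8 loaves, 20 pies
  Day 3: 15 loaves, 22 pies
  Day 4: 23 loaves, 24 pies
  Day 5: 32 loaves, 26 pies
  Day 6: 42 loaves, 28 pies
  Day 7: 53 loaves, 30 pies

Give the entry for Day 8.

Loaves: differences are 6, 7, 8, … (increasing by 1 each time), so 2, 8, 15, 23, 32, 42, 53 → 65.
Pies: +2 each step; 18, 20, 22, 24, 26, 28, 30 → 32.
So the next line is 65 loaves, 32 pies.

65 loaves, 32 pies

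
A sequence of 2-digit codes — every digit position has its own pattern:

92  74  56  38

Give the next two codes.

10, 92

First digit goes 9, 7, 5, 3 → 1 → 9 (−2 each step, mod 10).
Second digit goes 2, 4, 6, 8 → 0 → 2 (+2 each step, mod 10).
So the next two codes are 10 and 92.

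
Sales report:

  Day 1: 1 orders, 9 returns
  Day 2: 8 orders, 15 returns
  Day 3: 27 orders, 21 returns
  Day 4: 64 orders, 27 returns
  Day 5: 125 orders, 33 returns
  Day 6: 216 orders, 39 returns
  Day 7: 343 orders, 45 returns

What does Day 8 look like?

For the orders, perfect cubes: 1³, 2³, 3³, …: 1, 8, 27, 64, 125, 216, 343 → 512.
Returns — +6 each step: 9, 15, 21, 27, 33, 39, 45 → 51.
Combining the parts gives 512 orders, 51 returns.

512 orders, 51 returns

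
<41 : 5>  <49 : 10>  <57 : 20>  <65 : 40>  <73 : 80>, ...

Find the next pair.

For the first entry, +8 each step: 41, 49, 57, 65, 73 → 81.
Second entry: ×2 each step, so 5, 10, 20, 40, 80 → 160.
Putting it together: <81 : 160>.

<81 : 160>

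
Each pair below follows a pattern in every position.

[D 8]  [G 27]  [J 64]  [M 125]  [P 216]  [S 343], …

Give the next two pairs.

[V 512], [Y 729]

Letter goes D, G, J, M, P, S → V → Y (letters move forward 3 places in the alphabet).
Second slot: perfect cubes: 2³, 3³, 4³, …; 8, 27, 64, 125, 216, 343 → 512 → 729.
So the next two pairs are [V 512] and [Y 729].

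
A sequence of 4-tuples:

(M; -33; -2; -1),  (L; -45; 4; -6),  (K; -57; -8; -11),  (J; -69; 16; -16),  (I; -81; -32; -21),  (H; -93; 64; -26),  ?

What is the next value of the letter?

Letter — letters move back 1 place in the alphabet: M, L, K, J, I, H → G.
Second entry goes -33, -45, -57, -69, -81, -93 → -105 (−12 each step).
For the third entry, ×(-2) each step: -2, 4, -8, 16, -32, 64 → -128.
For the fourth entry, −5 each step: -1, -6, -11, -16, -21, -26 → -31.

G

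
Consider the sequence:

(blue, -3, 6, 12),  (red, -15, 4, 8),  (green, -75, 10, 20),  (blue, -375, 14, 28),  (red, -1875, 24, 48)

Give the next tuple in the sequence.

Colour: blue, red, green, blue, red → green (repeats blue → red → green).
Second value: ×5 each step; -3, -15, -75, -375, -1875 → -9375.
Third value: 6, 4, 10, 14, 24 → 38 (each term is the sum of the two before it).
For the fourth value, always 2 × the third value: 12, 8, 20, 28, 48 → 76.
Putting it together: (green, -9375, 38, 76).

(green, -9375, 38, 76)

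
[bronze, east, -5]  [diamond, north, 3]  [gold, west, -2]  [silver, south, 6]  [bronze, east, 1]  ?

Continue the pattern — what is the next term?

Rank: bronze, diamond, gold, silver, bronze → diamond (repeats bronze → diamond → gold → silver).
For the direction, repeats east → north → west → south: east, north, west, south, east → north.
Third entry — alternating steps +8, −5, +8, −5, …: -5, 3, -2, 6, 1 → 9.
So the next term is [diamond, north, 9].

[diamond, north, 9]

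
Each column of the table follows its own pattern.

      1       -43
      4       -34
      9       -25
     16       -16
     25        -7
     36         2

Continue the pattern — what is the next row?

First component: perfect squares: 1², 2², 3², …; 1, 4, 9, 16, 25, 36 → 49.
Second component — +9 each step: -43, -34, -25, -16, -7, 2 → 11.
Combining the parts gives 49  11.

49  11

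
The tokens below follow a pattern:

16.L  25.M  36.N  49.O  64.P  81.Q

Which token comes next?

100.R

First component — perfect squares: 4², 5², 6², …: 16, 25, 36, 49, 64, 81 → 100.
Letter: letters move forward 1 place in the alphabet, so L, M, N, O, P, Q → R.
Combining the parts gives 100.R.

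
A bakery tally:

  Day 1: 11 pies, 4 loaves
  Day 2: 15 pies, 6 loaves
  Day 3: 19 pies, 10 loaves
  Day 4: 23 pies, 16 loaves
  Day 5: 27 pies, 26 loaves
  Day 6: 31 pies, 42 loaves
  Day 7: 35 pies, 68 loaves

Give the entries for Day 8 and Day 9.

Pies — +4 each step: 11, 15, 19, 23, 27, 31, 35 → 39 → 43.
For the loaves, each term is the sum of the two before it: 4, 6, 10, 16, 26, 42, 68 → 110 → 178.
So the next two lines are 39 pies, 110 loaves and 43 pies, 178 loaves.

39 pies, 110 loaves; 43 pies, 178 loaves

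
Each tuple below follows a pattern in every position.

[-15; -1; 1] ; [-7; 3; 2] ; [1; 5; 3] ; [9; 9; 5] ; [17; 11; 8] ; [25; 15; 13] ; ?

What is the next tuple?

[33; 17; 21]

First coordinate: +8 each step, so -15, -7, 1, 9, 17, 25 → 33.
Second coordinate: -1, 3, 5, 9, 11, 15 → 17 (alternating steps +4, +2, +4, +2, …).
Third coordinate goes 1, 2, 3, 5, 8, 13 → 21 (each term is the sum of the two before it).
Putting it together: [33; 17; 21].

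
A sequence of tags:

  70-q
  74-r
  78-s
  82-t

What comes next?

86-u

For the first component, +4 each step: 70, 74, 78, 82 → 86.
Letter — letters move forward 1 place in the alphabet: q, r, s, t → u.
So the next tag is 86-u.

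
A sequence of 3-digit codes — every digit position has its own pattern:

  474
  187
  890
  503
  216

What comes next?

929

First digit — −3 each step, mod 10: 4, 1, 8, 5, 2 → 9.
For the second digit, +1 each step, mod 10: 7, 8, 9, 0, 1 → 2.
Third digit — +3 each step, mod 10: 4, 7, 0, 3, 6 → 9.
Putting it together: 929.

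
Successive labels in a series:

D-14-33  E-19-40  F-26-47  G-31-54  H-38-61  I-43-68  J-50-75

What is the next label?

K-55-82

Letter: D, E, F, G, H, I, J → K (letters move forward 1 place in the alphabet).
For the second component, alternating steps +5, +7, +5, +7, …: 14, 19, 26, 31, 38, 43, 50 → 55.
Third component: +7 each step, so 33, 40, 47, 54, 61, 68, 75 → 82.
Putting it together: K-55-82.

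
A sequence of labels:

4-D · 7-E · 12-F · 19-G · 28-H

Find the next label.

39-I

First component — differences are 3, 5, 7, … (increasing by 2 each time): 4, 7, 12, 19, 28 → 39.
Letter — letters move forward 1 place in the alphabet: D, E, F, G, H → I.
Putting it together: 39-I.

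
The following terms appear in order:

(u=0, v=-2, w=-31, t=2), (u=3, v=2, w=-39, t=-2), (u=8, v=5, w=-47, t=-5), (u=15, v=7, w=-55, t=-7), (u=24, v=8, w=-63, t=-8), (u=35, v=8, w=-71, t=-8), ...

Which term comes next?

(u=48, v=7, w=-79, t=-7)

U: 0, 3, 8, 15, 24, 35 → 48 (differences are 3, 5, 7, … (increasing by 2 each time)).
V: differences are 4, 3, 2, … (decreasing by 1 each time); -2, 2, 5, 7, 8, 8 → 7.
W — −8 each step: -31, -39, -47, -55, -63, -71 → -79.
T — always the negative of the v: 2, -2, -5, -7, -8, -8 → -7.
So the next term is (u=48, v=7, w=-79, t=-7).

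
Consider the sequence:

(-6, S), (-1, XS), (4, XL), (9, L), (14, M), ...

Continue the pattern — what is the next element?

(19, S)

First component: -6, -1, 4, 9, 14 → 19 (+5 each step).
Size — runs backward through clothing sizes XS→XL: S, XS, XL, L, M → S.
Putting it together: (19, S).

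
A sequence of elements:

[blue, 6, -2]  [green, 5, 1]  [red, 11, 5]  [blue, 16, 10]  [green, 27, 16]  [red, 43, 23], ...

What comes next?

For the colour, repeats blue → green → red: blue, green, red, blue, green, red → blue.
For the second entry, each term is the sum of the two before it: 6, 5, 11, 16, 27, 43 → 70.
For the third entry, differences are 3, 4, 5, … (increasing by 1 each time): -2, 1, 5, 10, 16, 23 → 31.
Putting it together: [blue, 70, 31].

[blue, 70, 31]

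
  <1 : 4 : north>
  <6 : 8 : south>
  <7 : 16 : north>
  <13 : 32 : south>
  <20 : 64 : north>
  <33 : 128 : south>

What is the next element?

<53 : 256 : north>

For the first value, each term is the sum of the two before it: 1, 6, 7, 13, 20, 33 → 53.
Second value — ×2 each step: 4, 8, 16, 32, 64, 128 → 256.
Direction goes north, south, north, south, north, south → north (alternates north ↔ south).
Combining the parts gives <53 : 256 : north>.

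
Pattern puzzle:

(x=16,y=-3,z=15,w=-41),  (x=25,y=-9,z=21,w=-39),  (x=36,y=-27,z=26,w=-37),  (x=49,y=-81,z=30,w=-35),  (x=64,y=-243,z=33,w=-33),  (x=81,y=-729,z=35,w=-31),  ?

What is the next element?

(x=100,y=-2187,z=36,w=-29)

X: perfect squares: 4², 5², 6², …; 16, 25, 36, 49, 64, 81 → 100.
Y: ×3 each step; -3, -9, -27, -81, -243, -729 → -2187.
For the z, differences are 6, 5, 4, … (decreasing by 1 each time): 15, 21, 26, 30, 33, 35 → 36.
W: +2 each step, so -41, -39, -37, -35, -33, -31 → -29.
Putting it together: (x=100,y=-2187,z=36,w=-29).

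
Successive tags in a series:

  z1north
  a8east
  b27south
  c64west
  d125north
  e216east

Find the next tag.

Letter: letters move forward 1 place in the alphabet, wrapping Z→A; z, a, b, c, d, e → f.
Second component: perfect cubes: 1³, 2³, 3³, …, so 1, 8, 27, 64, 125, 216 → 343.
Direction: repeats north → east → south → west, so north, east, south, west, north, east → south.
Putting it together: f343south.

f343south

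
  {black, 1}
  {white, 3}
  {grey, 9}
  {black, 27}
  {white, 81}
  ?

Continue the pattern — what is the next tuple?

{grey, 243}

Shade goes black, white, grey, black, white → grey (repeats black → white → grey).
Second slot — ×3 each step: 1, 3, 9, 27, 81 → 243.
So the next tuple is {grey, 243}.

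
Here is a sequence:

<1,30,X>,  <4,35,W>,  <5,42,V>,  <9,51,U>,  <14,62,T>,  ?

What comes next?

<23,75,S>

For the first entry, each term is the sum of the two before it: 1, 4, 5, 9, 14 → 23.
Second entry — differences are 5, 7, 9, … (increasing by 2 each time): 30, 35, 42, 51, 62 → 75.
Letter: X, W, V, U, T → S (letters move back 1 place in the alphabet).
Putting it together: <23,75,S>.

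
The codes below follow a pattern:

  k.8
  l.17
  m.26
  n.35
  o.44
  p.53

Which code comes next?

Letter — letters move forward 1 place in the alphabet: k, l, m, n, o, p → q.
Second component: 8, 17, 26, 35, 44, 53 → 62 (+9 each step).
Combining the parts gives q.62.

q.62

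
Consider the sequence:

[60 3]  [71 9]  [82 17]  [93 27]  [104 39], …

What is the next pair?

[115 53]

First entry: +11 each step, so 60, 71, 82, 93, 104 → 115.
Second entry goes 3, 9, 17, 27, 39 → 53 (differences are 6, 8, 10, … (increasing by 2 each time)).
Putting it together: [115 53].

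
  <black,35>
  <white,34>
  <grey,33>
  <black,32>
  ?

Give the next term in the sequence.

<white,31>

Shade goes black, white, grey, black → white (repeats black → white → grey).
For the second value, −1 each step: 35, 34, 33, 32 → 31.
So the next term is <white,31>.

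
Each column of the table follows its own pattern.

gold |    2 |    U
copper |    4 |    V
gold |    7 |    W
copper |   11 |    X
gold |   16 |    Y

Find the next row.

Metal: alternates gold ↔ copper; gold, copper, gold, copper, gold → copper.
Second component: differences are 2, 3, 4, … (increasing by 1 each time); 2, 4, 7, 11, 16 → 22.
For the letter, letters move forward 1 place in the alphabet: U, V, W, X, Y → Z.
Putting it together: copper  22  Z.

copper  22  Z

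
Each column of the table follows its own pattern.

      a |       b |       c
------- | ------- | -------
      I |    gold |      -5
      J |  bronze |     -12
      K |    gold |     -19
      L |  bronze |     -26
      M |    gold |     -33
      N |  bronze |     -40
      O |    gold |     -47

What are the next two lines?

Column a: I, J, K, L, M, N, O → P → Q (letters move forward 1 place in the alphabet).
Column b: alternates gold ↔ bronze, so gold, bronze, gold, bronze, gold, bronze, gold → bronze → gold.
Column c: -5, -12, -19, -26, -33, -40, -47 → -54 → -61 (−7 each step).
Putting the parts together: P  bronze  -54 and then Q  gold  -61.

P  bronze  -54; Q  gold  -61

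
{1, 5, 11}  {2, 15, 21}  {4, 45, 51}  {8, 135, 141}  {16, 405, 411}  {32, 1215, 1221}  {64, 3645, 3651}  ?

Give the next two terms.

{128, 10935, 10941}, {256, 32805, 32811}

First coordinate: ×2 each step, so 1, 2, 4, 8, 16, 32, 64 → 128 → 256.
For the second coordinate, ×3 each step: 5, 15, 45, 135, 405, 1215, 3645 → 10935 → 32805.
Third coordinate — always 6 more than the second coordinate: 11, 21, 51, 141, 411, 1221, 3651 → 10941 → 32811.
Putting the parts together: {128, 10935, 10941} and then {256, 32805, 32811}.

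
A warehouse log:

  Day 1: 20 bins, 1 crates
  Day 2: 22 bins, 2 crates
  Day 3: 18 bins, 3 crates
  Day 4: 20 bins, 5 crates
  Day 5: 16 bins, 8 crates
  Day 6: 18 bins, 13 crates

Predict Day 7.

Bins: alternating steps +2, −4, +2, −4, …; 20, 22, 18, 20, 16, 18 → 14.
Crates: each term is the sum of the two before it; 1, 2, 3, 5, 8, 13 → 21.
Combining the parts gives 14 bins, 21 crates.

14 bins, 21 crates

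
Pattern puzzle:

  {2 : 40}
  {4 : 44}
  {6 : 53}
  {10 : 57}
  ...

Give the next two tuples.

First part: 2, 4, 6, 10 → 16 → 26 (each term is the sum of the two before it).
Second part: alternating steps +4, +9, +4, +9, …; 40, 44, 53, 57 → 66 → 70.
Putting the parts together: {16 : 66} and then {26 : 70}.

{16 : 66}, {26 : 70}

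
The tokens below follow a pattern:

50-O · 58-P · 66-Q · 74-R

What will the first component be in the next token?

First component — +8 each step: 50, 58, 66, 74 → 82.

82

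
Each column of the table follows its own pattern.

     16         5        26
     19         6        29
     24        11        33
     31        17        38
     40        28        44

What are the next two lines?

First component: differences are 3, 5, 7, … (increasing by 2 each time); 16, 19, 24, 31, 40 → 51 → 64.
Second component: each term is the sum of the two before it, so 5, 6, 11, 17, 28 → 45 → 73.
Third component: differences are 3, 4, 5, … (increasing by 1 each time), so 26, 29, 33, 38, 44 → 51 → 59.
Putting the parts together: 51  45  51 and then 64  73  59.

51  45  51; 64  73  59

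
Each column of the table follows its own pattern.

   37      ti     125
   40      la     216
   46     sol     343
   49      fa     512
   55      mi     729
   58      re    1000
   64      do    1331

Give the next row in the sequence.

67  ti  1728

First component — alternating steps +3, +6, +3, +6, …: 37, 40, 46, 49, 55, 58, 64 → 67.
Note — runs backward through the solfège scale do→ti: ti, la, sol, fa, mi, re, do → ti.
Third component: perfect cubes: 5³, 6³, 7³, …; 125, 216, 343, 512, 729, 1000, 1331 → 1728.
So the next row is 67  ti  1728.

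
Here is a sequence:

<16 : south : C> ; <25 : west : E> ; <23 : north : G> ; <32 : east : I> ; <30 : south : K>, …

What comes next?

First component goes 16, 25, 23, 32, 30 → 39 (alternating steps +9, −2, +9, −2, …).
Direction: south, west, north, east, south → west (repeats south → west → north → east).
Letter: letters move forward 2 places in the alphabet; C, E, G, I, K → M.
Putting it together: <39 : west : M>.

<39 : west : M>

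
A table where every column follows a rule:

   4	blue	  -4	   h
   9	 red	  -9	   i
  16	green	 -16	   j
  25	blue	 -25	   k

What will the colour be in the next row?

red

Colour goes blue, red, green, blue → red (repeats blue → red → green).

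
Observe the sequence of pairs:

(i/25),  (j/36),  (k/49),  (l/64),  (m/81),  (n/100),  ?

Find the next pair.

Letter: letters move forward 1 place in the alphabet; i, j, k, l, m, n → o.
Second component: perfect squares: 5², 6², 7², …; 25, 36, 49, 64, 81, 100 → 121.
Putting it together: (o/121).

(o/121)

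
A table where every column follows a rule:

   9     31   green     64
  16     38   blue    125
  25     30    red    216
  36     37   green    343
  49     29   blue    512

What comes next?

64  36  red  729

First component: 9, 16, 25, 36, 49 → 64 (perfect squares: 3², 4², 5², …).
Second component goes 31, 38, 30, 37, 29 → 36 (alternating steps +7, −8, +7, −8, …).
Colour goes green, blue, red, green, blue → red (repeats green → blue → red).
Fourth component: perfect cubes: 4³, 5³, 6³, …; 64, 125, 216, 343, 512 → 729.
Combining the parts gives 64  36  red  729.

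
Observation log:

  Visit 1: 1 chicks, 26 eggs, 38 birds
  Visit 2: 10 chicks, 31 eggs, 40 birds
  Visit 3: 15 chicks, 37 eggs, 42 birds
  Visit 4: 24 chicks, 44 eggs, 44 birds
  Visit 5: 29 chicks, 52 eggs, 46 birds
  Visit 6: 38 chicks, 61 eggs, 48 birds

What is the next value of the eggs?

71

Eggs: differences are 5, 6, 7, … (increasing by 1 each time), so 26, 31, 37, 44, 52, 61 → 71.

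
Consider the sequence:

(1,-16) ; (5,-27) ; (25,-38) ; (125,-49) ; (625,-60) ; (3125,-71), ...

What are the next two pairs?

(15625,-82), (78125,-93)

For the first slot, ×5 each step: 1, 5, 25, 125, 625, 3125 → 15625 → 78125.
For the second slot, −11 each step: -16, -27, -38, -49, -60, -71 → -82 → -93.
Putting the parts together: (15625,-82) and then (78125,-93).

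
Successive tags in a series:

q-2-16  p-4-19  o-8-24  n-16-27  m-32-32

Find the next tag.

For the letter, letters move back 1 place in the alphabet: q, p, o, n, m → l.
Second component: ×2 each step, so 2, 4, 8, 16, 32 → 64.
Third component: 16, 19, 24, 27, 32 → 35 (alternating steps +3, +5, +3, +5, …).
Putting it together: l-64-35.

l-64-35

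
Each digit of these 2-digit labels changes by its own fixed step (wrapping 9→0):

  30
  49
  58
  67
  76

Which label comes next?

For the first digit, +1 each step, mod 10: 3, 4, 5, 6, 7 → 8.
Second digit: −1 each step, mod 10; 0, 9, 8, 7, 6 → 5.
So the next label is 85.

85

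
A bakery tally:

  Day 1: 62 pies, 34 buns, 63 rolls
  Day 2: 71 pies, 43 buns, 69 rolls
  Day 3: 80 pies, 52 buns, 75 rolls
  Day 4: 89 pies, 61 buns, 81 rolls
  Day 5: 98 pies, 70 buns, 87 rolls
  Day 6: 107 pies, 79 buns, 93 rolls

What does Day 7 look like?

Pies goes 62, 71, 80, 89, 98, 107 → 116 (+9 each step).
Buns: +9 each step; 34, 43, 52, 61, 70, 79 → 88.
Rolls: +6 each step; 63, 69, 75, 81, 87, 93 → 99.
So the next row is 116 pies, 88 buns, 99 rolls.

116 pies, 88 buns, 99 rolls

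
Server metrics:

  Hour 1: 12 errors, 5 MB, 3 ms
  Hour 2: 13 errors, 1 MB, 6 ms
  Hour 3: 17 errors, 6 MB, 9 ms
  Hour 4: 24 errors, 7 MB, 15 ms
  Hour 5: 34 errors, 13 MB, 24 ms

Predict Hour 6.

47 errors, 20 MB, 39 ms

Errors goes 12, 13, 17, 24, 34 → 47 (differences are 1, 4, 7, … (increasing by 3 each time)).
MB: 5, 1, 6, 7, 13 → 20 (each term is the sum of the two before it).
Ms: each term is the sum of the two before it, so 3, 6, 9, 15, 24 → 39.
So the next row is 47 errors, 20 MB, 39 ms.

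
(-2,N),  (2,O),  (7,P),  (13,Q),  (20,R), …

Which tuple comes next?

(28,S)

First slot: differences are 4, 5, 6, … (increasing by 1 each time); -2, 2, 7, 13, 20 → 28.
Letter: letters move forward 1 place in the alphabet; N, O, P, Q, R → S.
So the next tuple is (28,S).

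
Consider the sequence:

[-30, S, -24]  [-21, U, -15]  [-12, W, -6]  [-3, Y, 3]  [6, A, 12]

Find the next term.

First slot: +9 each step; -30, -21, -12, -3, 6 → 15.
For the letter, letters move forward 2 places in the alphabet, wrapping Z→A: S, U, W, Y, A → C.
For the third slot, always 6 more than the first slot: -24, -15, -6, 3, 12 → 21.
Combining the parts gives [15, C, 21].

[15, C, 21]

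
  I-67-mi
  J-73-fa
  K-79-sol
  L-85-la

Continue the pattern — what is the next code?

Letter: letters move forward 1 place in the alphabet; I, J, K, L → M.
Second component — +6 each step: 67, 73, 79, 85 → 91.
Note — runs through the solfège scale do→ti: mi, fa, sol, la → ti.
So the next code is M-91-ti.

M-91-ti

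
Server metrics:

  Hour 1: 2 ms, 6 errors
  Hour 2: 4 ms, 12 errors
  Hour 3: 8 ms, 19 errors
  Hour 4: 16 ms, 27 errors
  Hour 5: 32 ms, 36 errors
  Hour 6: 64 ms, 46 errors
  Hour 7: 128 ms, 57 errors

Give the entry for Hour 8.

For the ms, ×2 each step: 2, 4, 8, 16, 32, 64, 128 → 256.
Errors: differences are 6, 7, 8, … (increasing by 1 each time); 6, 12, 19, 27, 36, 46, 57 → 69.
So the next record is 256 ms, 69 errors.

256 ms, 69 errors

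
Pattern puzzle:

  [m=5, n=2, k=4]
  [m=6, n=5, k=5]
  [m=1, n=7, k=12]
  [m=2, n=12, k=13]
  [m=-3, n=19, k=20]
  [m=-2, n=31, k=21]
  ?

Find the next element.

For the m, alternating steps +1, −5, +1, −5, …: 5, 6, 1, 2, -3, -2 → -7.
N: each term is the sum of the two before it; 2, 5, 7, 12, 19, 31 → 50.
K: alternating steps +1, +7, +1, +7, …; 4, 5, 12, 13, 20, 21 → 28.
Putting it together: [m=-7, n=50, k=28].

[m=-7, n=50, k=28]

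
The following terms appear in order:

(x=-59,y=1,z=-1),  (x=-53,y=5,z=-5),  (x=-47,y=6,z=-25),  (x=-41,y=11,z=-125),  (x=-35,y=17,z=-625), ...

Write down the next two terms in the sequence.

X goes -59, -53, -47, -41, -35 → -29 → -23 (+6 each step).
Y — each term is the sum of the two before it: 1, 5, 6, 11, 17 → 28 → 45.
For the z, ×5 each step: -1, -5, -25, -125, -625 → -3125 → -15625.
So the next two terms are (x=-29,y=28,z=-3125) and (x=-23,y=45,z=-15625).

(x=-29,y=28,z=-3125), (x=-23,y=45,z=-15625)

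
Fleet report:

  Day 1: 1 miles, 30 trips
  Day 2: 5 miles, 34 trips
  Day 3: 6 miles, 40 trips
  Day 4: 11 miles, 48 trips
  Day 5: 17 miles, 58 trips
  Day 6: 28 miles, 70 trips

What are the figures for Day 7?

Miles: each term is the sum of the two before it, so 1, 5, 6, 11, 17, 28 → 45.
Trips goes 30, 34, 40, 48, 58, 70 → 84 (differences are 4, 6, 8, … (increasing by 2 each time)).
So the next row is 45 miles, 84 trips.

45 miles, 84 trips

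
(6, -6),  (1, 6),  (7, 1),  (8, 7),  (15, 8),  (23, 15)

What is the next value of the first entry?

38

First entry goes 6, 1, 7, 8, 15, 23 → 38 (each term is the sum of the two before it).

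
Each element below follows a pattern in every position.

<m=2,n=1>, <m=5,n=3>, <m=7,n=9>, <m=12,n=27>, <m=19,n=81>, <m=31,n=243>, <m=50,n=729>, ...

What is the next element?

<m=81,n=2187>

M goes 2, 5, 7, 12, 19, 31, 50 → 81 (each term is the sum of the two before it).
For the n, ×3 each step: 1, 3, 9, 27, 81, 243, 729 → 2187.
So the next element is <m=81,n=2187>.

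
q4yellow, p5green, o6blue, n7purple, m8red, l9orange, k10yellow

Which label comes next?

j11green

Letter — letters move back 1 place in the alphabet: q, p, o, n, m, l, k → j.
Second component — +1 each step: 4, 5, 6, 7, 8, 9, 10 → 11.
Colour goes yellow, green, blue, purple, red, orange, yellow → green (repeats yellow → green → blue → purple → red → orange).
So the next label is j11green.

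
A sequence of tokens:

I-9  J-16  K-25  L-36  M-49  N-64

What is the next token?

Letter goes I, J, K, L, M, N → O (letters move forward 1 place in the alphabet).
Second component goes 9, 16, 25, 36, 49, 64 → 81 (perfect squares: 3², 4², 5², …).
Combining the parts gives O-81.

O-81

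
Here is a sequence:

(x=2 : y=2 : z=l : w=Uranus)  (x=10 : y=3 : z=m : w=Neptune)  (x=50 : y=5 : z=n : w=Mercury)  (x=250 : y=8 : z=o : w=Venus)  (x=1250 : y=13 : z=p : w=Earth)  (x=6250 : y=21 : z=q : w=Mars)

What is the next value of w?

W: runs through the planets Mercury→Neptune, so Uranus, Neptune, Mercury, Venus, Earth, Mars → Jupiter.

Jupiter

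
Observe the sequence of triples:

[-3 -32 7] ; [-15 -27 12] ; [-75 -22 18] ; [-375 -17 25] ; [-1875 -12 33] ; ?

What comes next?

[-9375 -7 42]

For the first part, ×5 each step: -3, -15, -75, -375, -1875 → -9375.
For the second part, +5 each step: -32, -27, -22, -17, -12 → -7.
Third part goes 7, 12, 18, 25, 33 → 42 (differences are 5, 6, 7, … (increasing by 1 each time)).
Combining the parts gives [-9375 -7 42].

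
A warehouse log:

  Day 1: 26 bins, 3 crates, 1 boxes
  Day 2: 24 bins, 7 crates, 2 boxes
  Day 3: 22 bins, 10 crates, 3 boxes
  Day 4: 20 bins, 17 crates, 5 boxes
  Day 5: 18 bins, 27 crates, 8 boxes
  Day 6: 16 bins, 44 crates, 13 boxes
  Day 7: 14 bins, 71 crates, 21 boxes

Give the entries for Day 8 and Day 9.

12 bins, 115 crates, 34 boxes; 10 bins, 186 crates, 55 boxes

Bins: 26, 24, 22, 20, 18, 16, 14 → 12 → 10 (−2 each step).
Crates — each term is the sum of the two before it: 3, 7, 10, 17, 27, 44, 71 → 115 → 186.
Boxes — each term is the sum of the two before it: 1, 2, 3, 5, 8, 13, 21 → 34 → 55.
Putting the parts together: 12 bins, 115 crates, 34 boxes and then 10 bins, 186 crates, 55 boxes.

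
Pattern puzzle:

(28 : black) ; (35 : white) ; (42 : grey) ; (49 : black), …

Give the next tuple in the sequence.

(56 : white)

First entry: +7 each step; 28, 35, 42, 49 → 56.
Shade goes black, white, grey, black → white (repeats black → white → grey).
Putting it together: (56 : white).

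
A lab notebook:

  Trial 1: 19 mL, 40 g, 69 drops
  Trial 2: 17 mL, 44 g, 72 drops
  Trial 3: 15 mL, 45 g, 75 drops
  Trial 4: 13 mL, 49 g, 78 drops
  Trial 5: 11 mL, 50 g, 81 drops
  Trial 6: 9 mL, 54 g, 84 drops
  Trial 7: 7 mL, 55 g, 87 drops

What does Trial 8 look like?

ML: 19, 17, 15, 13, 11, 9, 7 → 5 (−2 each step).
For the g, alternating steps +4, +1, +4, +1, …: 40, 44, 45, 49, 50, 54, 55 → 59.
Drops: 69, 72, 75, 78, 81, 84, 87 → 90 (+3 each step).
So the next record is 5 mL, 59 g, 90 drops.

5 mL, 59 g, 90 drops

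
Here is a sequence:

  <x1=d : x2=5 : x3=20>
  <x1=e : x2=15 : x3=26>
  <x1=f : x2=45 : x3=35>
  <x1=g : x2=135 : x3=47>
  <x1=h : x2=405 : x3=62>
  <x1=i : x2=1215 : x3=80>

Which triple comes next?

<x1=j : x2=3645 : x3=101>

For the x1, letters move forward 1 place in the alphabet: d, e, f, g, h, i → j.
X2 goes 5, 15, 45, 135, 405, 1215 → 3645 (×3 each step).
X3: differences are 6, 9, 12, … (increasing by 3 each time), so 20, 26, 35, 47, 62, 80 → 101.
Putting it together: <x1=j : x2=3645 : x3=101>.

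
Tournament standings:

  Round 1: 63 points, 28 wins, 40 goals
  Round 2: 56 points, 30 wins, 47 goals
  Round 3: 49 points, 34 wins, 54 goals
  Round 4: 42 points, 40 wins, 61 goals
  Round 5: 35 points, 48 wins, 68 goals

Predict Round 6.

28 points, 58 wins, 75 goals

Points: −7 each step; 63, 56, 49, 42, 35 → 28.
Wins: differences are 2, 4, 6, … (increasing by 2 each time), so 28, 30, 34, 40, 48 → 58.
For the goals, together with the points always sums to 103: 40, 47, 54, 61, 68 → 75.
Putting it together: 28 points, 58 wins, 75 goals.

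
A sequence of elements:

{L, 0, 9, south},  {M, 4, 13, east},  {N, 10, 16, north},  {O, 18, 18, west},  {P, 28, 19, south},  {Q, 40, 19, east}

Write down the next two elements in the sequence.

{R, 54, 18, north}, {S, 70, 16, west}

Letter: letters move forward 1 place in the alphabet; L, M, N, O, P, Q → R → S.
Second value: differences are 4, 6, 8, … (increasing by 2 each time); 0, 4, 10, 18, 28, 40 → 54 → 70.
Third value goes 9, 13, 16, 18, 19, 19 → 18 → 16 (differences are 4, 3, 2, … (decreasing by 1 each time)).
Direction: south, east, north, west, south, east → north → west (repeats south → east → north → west).
Putting the parts together: {R, 54, 18, north} and then {S, 70, 16, west}.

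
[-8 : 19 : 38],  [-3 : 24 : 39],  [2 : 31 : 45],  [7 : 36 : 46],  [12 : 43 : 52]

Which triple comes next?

[17 : 48 : 53]

First component: -8, -3, 2, 7, 12 → 17 (+5 each step).
Second component: alternating steps +5, +7, +5, +7, …; 19, 24, 31, 36, 43 → 48.
Third component: alternating steps +1, +6, +1, +6, …, so 38, 39, 45, 46, 52 → 53.
Putting it together: [17 : 48 : 53].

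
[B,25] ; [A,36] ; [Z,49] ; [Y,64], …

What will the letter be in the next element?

For the letter, letters move back 1 place in the alphabet, wrapping A→Z: B, A, Z, Y → X.

X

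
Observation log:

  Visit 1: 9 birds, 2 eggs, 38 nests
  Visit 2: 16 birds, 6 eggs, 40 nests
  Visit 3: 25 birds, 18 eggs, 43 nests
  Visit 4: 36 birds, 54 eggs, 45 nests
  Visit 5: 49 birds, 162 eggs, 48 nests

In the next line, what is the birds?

Birds: perfect squares: 3², 4², 5², …; 9, 16, 25, 36, 49 → 64.

64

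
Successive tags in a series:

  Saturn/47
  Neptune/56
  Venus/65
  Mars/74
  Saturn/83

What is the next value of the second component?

92

Planet: repeats Saturn → Neptune → Venus → Mars; Saturn, Neptune, Venus, Mars, Saturn → Neptune.
For the second component, +9 each step: 47, 56, 65, 74, 83 → 92.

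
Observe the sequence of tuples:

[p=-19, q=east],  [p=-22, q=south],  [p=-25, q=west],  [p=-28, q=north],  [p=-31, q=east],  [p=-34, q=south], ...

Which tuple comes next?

P — −3 each step: -19, -22, -25, -28, -31, -34 → -37.
Q goes east, south, west, north, east, south → west (repeats east → south → west → north).
So the next tuple is [p=-37, q=west].

[p=-37, q=west]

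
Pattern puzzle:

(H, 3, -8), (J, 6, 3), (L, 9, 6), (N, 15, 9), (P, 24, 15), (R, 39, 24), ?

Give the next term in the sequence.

Letter: letters move forward 2 places in the alphabet; H, J, L, N, P, R → T.
Second part: 3, 6, 9, 15, 24, 39 → 63 (each term is the sum of the two before it).
Third part: always the previous value of the second part; -8, 3, 6, 9, 15, 24 → 39.
Combining the parts gives (T, 63, 39).

(T, 63, 39)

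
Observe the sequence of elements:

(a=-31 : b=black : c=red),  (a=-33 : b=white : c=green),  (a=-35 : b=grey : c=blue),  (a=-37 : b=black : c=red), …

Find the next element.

A: −2 each step, so -31, -33, -35, -37 → -39.
B goes black, white, grey, black → white (repeats black → white → grey).
For the c, repeats red → green → blue: red, green, blue, red → green.
So the next element is (a=-39 : b=white : c=green).

(a=-39 : b=white : c=green)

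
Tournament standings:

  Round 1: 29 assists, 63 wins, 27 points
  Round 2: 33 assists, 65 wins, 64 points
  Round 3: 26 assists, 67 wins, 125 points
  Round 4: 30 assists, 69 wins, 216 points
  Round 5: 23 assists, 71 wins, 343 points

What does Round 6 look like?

Assists — alternating steps +4, −7, +4, −7, …: 29, 33, 26, 30, 23 → 27.
Wins goes 63, 65, 67, 69, 71 → 73 (+2 each step).
Points: perfect cubes: 3³, 4³, 5³, …, so 27, 64, 125, 216, 343 → 512.
Putting it together: 27 assists, 73 wins, 512 points.

27 assists, 73 wins, 512 points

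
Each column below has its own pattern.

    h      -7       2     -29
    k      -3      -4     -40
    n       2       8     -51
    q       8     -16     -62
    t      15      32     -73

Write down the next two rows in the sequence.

w  23  -64  -84; z  32  128  -95

Letter goes h, k, n, q, t → w → z (letters move forward 3 places in the alphabet).
Second component: differences are 4, 5, 6, … (increasing by 1 each time), so -7, -3, 2, 8, 15 → 23 → 32.
Third component: ×(-2) each step; 2, -4, 8, -16, 32 → -64 → 128.
Fourth component: −11 each step, so -29, -40, -51, -62, -73 → -84 → -95.
So the next two rows are w  23  -64  -84 and z  32  128  -95.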